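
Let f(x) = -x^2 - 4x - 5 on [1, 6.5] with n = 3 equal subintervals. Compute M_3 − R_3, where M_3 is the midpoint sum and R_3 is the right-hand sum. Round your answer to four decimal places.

M_3 ≈ -199.667824.
R_3 ≈ -262.268519.
M_3 − R_3 ≈ 62.6007.

62.6007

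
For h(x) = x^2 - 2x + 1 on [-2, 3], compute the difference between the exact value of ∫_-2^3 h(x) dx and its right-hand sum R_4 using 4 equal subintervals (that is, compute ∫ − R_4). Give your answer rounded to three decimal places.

Exact integral: ∫_-2^3 h(x) dx ≈ 11.66667.
R_4 = 9.84375.
Error ≈ 11.66667 − 9.84375 ≈ 1.823.

1.823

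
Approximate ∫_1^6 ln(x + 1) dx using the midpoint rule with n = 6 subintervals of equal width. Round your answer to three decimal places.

Δx = (6 − 1)/6 = 5/6.
Midpoints: 17/12, 2.25, 37/12, 47/12, 4.75, 67/12.
f(17/12) ≈ 0.882, f(2.25) ≈ 1.179, f(37/12) ≈ 1.407, f(47/12) ≈ 1.593, f(4.75) ≈ 1.749, f(67/12) ≈ 1.885.
Sum = Δx · [f(17/12) + f(2.25) + f(37/12) + ...].
Sum ≈ 7.245.

7.245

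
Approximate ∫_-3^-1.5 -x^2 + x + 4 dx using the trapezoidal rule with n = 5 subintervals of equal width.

-5.2725

Δx = (-1.5 − (-3))/5 = 0.3.
f(-3) = -8, f(-2.7) = -5.99, f(-2.4) = -4.16, f(-2.1) = -2.51, f(-1.8) = -1.04, f(-1.5) = 0.25.
T_5 = (Δx/2)·[f(x_0) + 2f(x_1) + ... + 2f(x_{4}) + f(x_5)].
Sum = -5.2725.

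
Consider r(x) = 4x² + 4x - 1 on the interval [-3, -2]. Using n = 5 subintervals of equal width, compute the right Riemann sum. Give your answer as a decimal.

Δx = (-2 − (-3))/5 = 0.2.
Right endpoints: -2.8, -2.6, -2.4, -2.2, -2.
r(-2.8) = 19.16, r(-2.6) = 15.64, r(-2.4) = 12.44, r(-2.2) = 9.56, r(-2) = 7.
Sum = Δx · [r(-2.8) + r(-2.6) + r(-2.4) + r(-2.2) + r(-2)].
Sum = 12.76.

12.76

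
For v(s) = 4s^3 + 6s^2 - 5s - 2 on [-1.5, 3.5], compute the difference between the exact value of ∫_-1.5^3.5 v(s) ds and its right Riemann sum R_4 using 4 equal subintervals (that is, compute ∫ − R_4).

-160.9375

Exact integral: ∫_-1.5^3.5 v(s) ds = 202.5.
R_4 = 363.4375.
Error = 202.5 − 363.4375 = -160.9375.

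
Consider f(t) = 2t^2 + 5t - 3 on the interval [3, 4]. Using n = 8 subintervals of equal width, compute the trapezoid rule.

39.171875

Δt = (4 − 3)/8 = 0.125.
f(3) = 30, f(3.125) = 32.15625, f(3.25) = 34.375, f(3.375) = 36.65625, f(3.5) = 39, f(3.625) = 41.40625, f(3.75) = 43.875, f(3.875) = 46.40625, f(4) = 49.
T_8 = (Δt/2)·[f(t_0) + 2f(t_1) + ... + 2f(t_{7}) + f(t_8)].
Sum = 39.171875.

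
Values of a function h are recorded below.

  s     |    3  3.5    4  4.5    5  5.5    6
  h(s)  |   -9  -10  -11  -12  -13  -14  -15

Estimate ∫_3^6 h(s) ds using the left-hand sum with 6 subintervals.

-34.5

Δs = 0.5.
Sum = 0.5·[(-9) + (-10) + (-11) + (-12) + (-13) + (-14)] = -34.5.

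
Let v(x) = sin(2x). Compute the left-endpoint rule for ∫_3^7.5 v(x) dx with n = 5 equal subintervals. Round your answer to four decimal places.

Δx = (7.5 − 3)/5 = 0.9.
Left endpoints: 3, 3.9, 4.8, 5.7, 6.6.
v(3) ≈ -0.2794, v(3.9) ≈ 0.9985, v(4.8) ≈ -0.1743, v(5.7) ≈ -0.9193, v(6.6) ≈ 0.5921.
Sum = Δx · [v(3) + v(3.9) + v(4.8) + v(5.7) + v(6.6)].
Sum ≈ 0.1958.

0.1958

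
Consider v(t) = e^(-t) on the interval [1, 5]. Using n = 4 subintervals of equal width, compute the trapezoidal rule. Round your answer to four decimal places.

Δt = (5 − 1)/4 = 1.
v(1) ≈ 0.3679, v(2) ≈ 0.1353, v(3) ≈ 0.0498, v(4) ≈ 0.0183, v(5) ≈ 0.0067.
T_4 = (Δt/2)·[v(t_0) + 2v(t_1) + 2v(t_2) + 2v(t_3) + v(t_4)].
Sum ≈ 0.3907.

0.3907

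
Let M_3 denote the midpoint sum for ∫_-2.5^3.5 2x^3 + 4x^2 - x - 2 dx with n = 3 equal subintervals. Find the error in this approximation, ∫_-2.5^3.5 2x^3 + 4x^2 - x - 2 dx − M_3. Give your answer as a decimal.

14

Exact integral: ∫_-2.5^3.5 f(x) dx = 118.5.
M_3 = 104.5.
Error = 118.5 − 104.5 = 14.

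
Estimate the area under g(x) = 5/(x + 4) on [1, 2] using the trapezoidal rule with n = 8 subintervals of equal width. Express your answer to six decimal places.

0.911687

Δx = (2 − 1)/8 = 0.125.
g(1) = 1, g(1.125) = 40/41, g(1.25) = 20/21, g(1.375) = 40/43, g(1.5) = 10/11, g(1.625) = 8/9, g(1.75) = 20/23, g(1.875) = 40/47, g(2) = 5/6.
T_8 = (Δx/2)·[g(x_0) + 2g(x_1) + ... + 2g(x_{7}) + g(x_8)].
Sum ≈ 0.911687.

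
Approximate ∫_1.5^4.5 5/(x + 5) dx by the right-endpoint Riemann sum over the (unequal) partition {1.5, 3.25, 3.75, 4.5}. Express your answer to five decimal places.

Subinterval widths: 1.75, 0.5, 0.75.
Right endpoints: 3.25, 3.75, 4.5.
f(3.25) = 20/33, f(3.75) = 4/7, f(4.5) = 10/19.
Sum = Σ Δx_i · f(x_i).
Sum ≈ 1.74106.

1.74106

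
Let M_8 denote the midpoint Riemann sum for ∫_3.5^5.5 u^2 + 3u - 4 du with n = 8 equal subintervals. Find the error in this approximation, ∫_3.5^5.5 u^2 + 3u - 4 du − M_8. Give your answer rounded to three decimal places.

Exact integral: ∫_3.5^5.5 f(u) du ≈ 60.16667.
M_8 = 60.15625.
Error ≈ 60.16667 − 60.15625 ≈ 0.010.

0.010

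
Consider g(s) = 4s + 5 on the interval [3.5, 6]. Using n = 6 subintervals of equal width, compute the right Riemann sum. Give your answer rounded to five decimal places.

Δs = (6 − 3.5)/6 = 5/12.
Right endpoints: 47/12, 13/3, 4.75, 31/6, 67/12, 6.
g(47/12) = 62/3, g(13/3) = 67/3, g(4.75) = 24, g(31/6) = 77/3, g(67/12) = 82/3, g(6) = 29.
Sum = Δs · [g(47/12) + g(13/3) + g(4.75) + ...].
Sum ≈ 62.08333.

62.08333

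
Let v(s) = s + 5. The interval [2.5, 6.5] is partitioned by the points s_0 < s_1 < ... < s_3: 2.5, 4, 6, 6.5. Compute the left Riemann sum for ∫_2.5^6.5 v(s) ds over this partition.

Subinterval widths: 1.5, 2, 0.5.
Left endpoints: 2.5, 4, 6.
v(2.5) = 7.5, v(4) = 9, v(6) = 11.
Sum = Σ Δs_i · v(s_i).
Sum = 34.75.

34.75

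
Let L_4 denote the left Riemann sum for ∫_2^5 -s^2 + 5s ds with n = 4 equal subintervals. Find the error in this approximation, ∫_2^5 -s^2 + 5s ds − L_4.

Exact integral: ∫_2^5 f(s) ds = 13.5.
L_4 = 15.46875.
Error = 13.5 − 15.46875 = -1.96875.

-1.96875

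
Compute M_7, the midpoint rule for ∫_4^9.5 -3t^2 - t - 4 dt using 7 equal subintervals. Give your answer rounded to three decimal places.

Δt = (9.5 − 4)/7 = 11/14.
Midpoints: 123/28, 145/28, 167/28, 6.75, 211/28, 233/28, 255/28.
f(123/28) = -51967/784, f(145/28) = -70271/784, f(167/28) = -91479/784, f(6.75) = -147.4375, f(211/28) = -142607/784, f(233/28) = -172527/784, f(255/28) = -205351/784.
Sum = Δt · [f(123/28) + f(145/28) + f(167/28) + ...].
Sum ≈ -851.651.

-851.651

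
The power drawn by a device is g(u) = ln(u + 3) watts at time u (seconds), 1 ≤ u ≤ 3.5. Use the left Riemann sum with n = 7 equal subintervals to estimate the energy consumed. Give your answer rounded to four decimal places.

Δu = (3.5 − 1)/7 = 5/14.
Left endpoints: 1, 19/14, 12/7, 29/14, 17/7, 39/14, 22/7.
g(1) ≈ 1.3863, g(19/14) ≈ 1.4718, g(12/7) ≈ 1.5506, g(29/14) ≈ 1.6236, g(17/7) ≈ 1.6917, g(39/14) ≈ 1.7554, g(22/7) ≈ 1.8153.
Sum = Δu · [g(1) + g(19/14) + g(12/7) + ...].
Sum ≈ 4.0338.

4.0338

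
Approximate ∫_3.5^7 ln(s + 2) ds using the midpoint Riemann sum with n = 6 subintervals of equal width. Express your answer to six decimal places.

6.899908

Δs = (7 − 3.5)/6 = 7/12.
Midpoints: 91/24, 4.375, 119/24, 133/24, 6.125, 161/24.
f(91/24) ≈ 1.756420, f(4.375) ≈ 1.852384, f(119/24) ≈ 1.939940, f(133/24) ≈ 2.020443, f(6.125) ≈ 2.094946, f(161/24) ≈ 2.164280.
Sum = Δs · [f(91/24) + f(4.375) + f(119/24) + ...].
Sum ≈ 6.899908.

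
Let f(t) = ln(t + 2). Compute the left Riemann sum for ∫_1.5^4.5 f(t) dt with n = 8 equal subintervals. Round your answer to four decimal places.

Δt = (4.5 − 1.5)/8 = 0.375.
Left endpoints: 1.5, 1.875, 2.25, 2.625, 3, 3.375, 3.75, 4.125.
f(1.5) ≈ 1.2528, f(1.875) ≈ 1.3545, f(2.25) ≈ 1.4469, f(2.625) ≈ 1.5315, f(3) ≈ 1.6094, f(3.375) ≈ 1.6818, f(3.75) ≈ 1.7492, f(4.125) ≈ 1.8124.
Sum = Δt · [f(1.5) + f(1.875) + f(2.25) + ...].
Sum ≈ 4.6644.

4.6644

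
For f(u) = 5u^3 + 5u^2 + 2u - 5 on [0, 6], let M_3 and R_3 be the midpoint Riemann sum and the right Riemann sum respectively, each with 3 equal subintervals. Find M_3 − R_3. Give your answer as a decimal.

M_3 = 1886.
R_3 = 3458.
M_3 − R_3 = -1572.

-1572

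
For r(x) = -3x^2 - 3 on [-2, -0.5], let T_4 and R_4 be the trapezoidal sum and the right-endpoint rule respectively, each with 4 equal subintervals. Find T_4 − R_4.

T_4 = -12.48046875.
R_4 = -10.37109375.
T_4 − R_4 = -2.109375.

-2.109375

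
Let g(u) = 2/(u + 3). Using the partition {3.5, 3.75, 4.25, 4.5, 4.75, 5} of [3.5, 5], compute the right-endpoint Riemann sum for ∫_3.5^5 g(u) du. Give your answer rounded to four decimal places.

0.4057

Subinterval widths: 0.25, 0.5, 0.25, 0.25, 0.25.
Right endpoints: 3.75, 4.25, 4.5, 4.75, 5.
g(3.75) = 8/27, g(4.25) = 8/29, g(4.5) = 4/15, g(4.75) = 8/31, g(5) = 0.25.
Sum = Σ Δu_i · g(u_i).
Sum ≈ 0.4057.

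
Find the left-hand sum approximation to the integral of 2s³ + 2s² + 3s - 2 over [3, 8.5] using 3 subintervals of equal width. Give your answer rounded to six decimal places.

1949.800926

Δs = (8.5 − 3)/3 = 11/6.
Left endpoints: 3, 29/6, 20/3.
f(3) = 79, f(29/6) = 30785/108, f(20/3) = 18886/27.
Sum = Δs · [f(3) + f(29/6) + f(20/3)].
Sum ≈ 1949.800926.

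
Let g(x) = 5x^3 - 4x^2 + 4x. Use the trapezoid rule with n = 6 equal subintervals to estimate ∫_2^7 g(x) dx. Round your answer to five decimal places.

Δx = (7 − 2)/6 = 5/6.
g(2) = 32, g(17/6) = 20077/216, g(11/3) = 5599/27, g(4.5) = 392.625, g(16/3) = 17984/27, g(37/6) = 225737/216, g(7) = 1547.
T_6 = (Δx/2)·[g(x_0) + 2g(x_1) + ... + 2g(x_{5}) + g(x_6)].
Sum ≈ 2661.33102.

2661.33102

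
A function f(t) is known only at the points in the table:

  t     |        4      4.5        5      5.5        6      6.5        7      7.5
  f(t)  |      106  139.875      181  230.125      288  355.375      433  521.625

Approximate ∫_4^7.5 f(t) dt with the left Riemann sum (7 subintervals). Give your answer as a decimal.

Δt = 0.5.
Sum = 0.5·[106 + 139.875 + 181 + 230.125 + 288 + 355.375 + 433] = 866.6875.

866.6875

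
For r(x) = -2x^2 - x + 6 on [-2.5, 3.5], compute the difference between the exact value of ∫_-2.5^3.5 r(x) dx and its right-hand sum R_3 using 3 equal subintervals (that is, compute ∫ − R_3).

Exact integral: ∫_-2.5^3.5 r(x) dx = -6.
R_3 = -32.
Error = -6 − (-32) = 26.

26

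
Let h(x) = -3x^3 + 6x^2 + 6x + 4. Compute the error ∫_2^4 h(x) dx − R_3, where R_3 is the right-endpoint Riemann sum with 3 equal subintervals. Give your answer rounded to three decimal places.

Exact integral: ∫_2^4 h(x) dx = -24.
R_3 ≈ -55.11111.
Error ≈ -24 − (-55.11111) ≈ 31.111.

31.111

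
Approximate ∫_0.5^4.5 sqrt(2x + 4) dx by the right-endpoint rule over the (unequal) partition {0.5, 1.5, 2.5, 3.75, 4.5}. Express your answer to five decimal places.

12.58887

Subinterval widths: 1, 1, 1.25, 0.75.
Right endpoints: 1.5, 2.5, 3.75, 4.5.
f(1.5) ≈ 2.64575, f(2.5) ≈ 3.00000, f(3.75) ≈ 3.39116, f(4.5) ≈ 3.60555.
Sum = Σ Δx_i · f(x_i).
Sum ≈ 12.58887.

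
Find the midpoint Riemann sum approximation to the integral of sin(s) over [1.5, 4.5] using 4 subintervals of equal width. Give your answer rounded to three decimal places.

Δs = (4.5 − 1.5)/4 = 0.75.
Midpoints: 1.875, 2.625, 3.375, 4.125.
f(1.875) ≈ 0.954, f(2.625) ≈ 0.494, f(3.375) ≈ -0.231, f(4.125) ≈ -0.832.
Sum = Δs · [f(1.875) + f(2.625) + f(3.375) + f(4.125)].
Sum ≈ 0.288.

0.288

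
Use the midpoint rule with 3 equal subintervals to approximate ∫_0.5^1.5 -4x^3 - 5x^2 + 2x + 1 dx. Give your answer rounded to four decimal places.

-7.2593

Δx = (1.5 − 0.5)/3 = 1/3.
Midpoints: 2/3, 1, 4/3.
f(2/3) = -29/27, f(1) = -6, f(4/3) = -397/27.
Sum = Δx · [f(2/3) + f(1) + f(4/3)].
Sum ≈ -7.2593.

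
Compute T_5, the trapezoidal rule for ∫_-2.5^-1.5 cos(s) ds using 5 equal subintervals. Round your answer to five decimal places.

Δs = (-1.5 − (-2.5))/5 = 0.2.
f(-2.5) ≈ -0.80114, f(-2.3) ≈ -0.66628, f(-2.1) ≈ -0.50485, f(-1.9) ≈ -0.32329, f(-1.7) ≈ -0.12884, f(-1.5) ≈ 0.07074.
T_5 = (Δs/2)·[f(s_0) + 2f(s_1) + ... + 2f(s_{4}) + f(s_5)].
Sum ≈ -0.39769.

-0.39769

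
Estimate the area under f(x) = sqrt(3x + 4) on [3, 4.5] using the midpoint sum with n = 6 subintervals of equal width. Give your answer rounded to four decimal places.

5.8525

Δx = (4.5 − 3)/6 = 0.25.
Midpoints: 3.125, 3.375, 3.625, 3.875, 4.125, 4.375.
f(3.125) ≈ 3.6572, f(3.375) ≈ 3.7583, f(3.625) ≈ 3.8568, f(3.875) ≈ 3.9528, f(4.125) ≈ 4.0466, f(4.375) ≈ 4.1382.
Sum = Δx · [f(3.125) + f(3.375) + f(3.625) + ...].
Sum ≈ 5.8525.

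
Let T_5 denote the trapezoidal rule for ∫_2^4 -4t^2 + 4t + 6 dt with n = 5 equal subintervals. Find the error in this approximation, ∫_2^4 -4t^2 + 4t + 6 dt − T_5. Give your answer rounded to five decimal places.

Exact integral: ∫_2^4 f(t) dt ≈ -38.6666667.
T_5 = -38.88.
Error ≈ -38.6666667 − (-38.88) ≈ 0.21333.

0.21333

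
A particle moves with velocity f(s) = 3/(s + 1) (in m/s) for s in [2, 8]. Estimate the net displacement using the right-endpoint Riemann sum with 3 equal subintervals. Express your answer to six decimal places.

Δs = (8 − 2)/3 = 2.
Right endpoints: 4, 6, 8.
f(4) = 0.6, f(6) = 3/7, f(8) = 1/3.
Sum = Δs · [f(4) + f(6) + f(8)].
Sum ≈ 2.723810.

2.723810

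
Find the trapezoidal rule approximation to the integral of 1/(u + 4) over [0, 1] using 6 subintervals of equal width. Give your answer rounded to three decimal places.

Δu = (1 − 0)/6 = 1/6.
f(0) = 0.25, f(1/6) = 0.24, f(1/3) = 3/13, f(0.5) = 2/9, f(2/3) = 3/14, f(5/6) = 6/29, f(1) = 0.2.
T_6 = (Δu/2)·[f(u_0) + 2f(u_1) + ... + 2f(u_{5}) + f(u_6)].
Sum ≈ 0.223.

0.223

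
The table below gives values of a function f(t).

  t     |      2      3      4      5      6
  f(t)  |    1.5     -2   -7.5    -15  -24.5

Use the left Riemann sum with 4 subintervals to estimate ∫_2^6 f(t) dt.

Δt = 1.
Sum = 1·[1.5 + (-2) + (-7.5) + (-15)] = -23.

-23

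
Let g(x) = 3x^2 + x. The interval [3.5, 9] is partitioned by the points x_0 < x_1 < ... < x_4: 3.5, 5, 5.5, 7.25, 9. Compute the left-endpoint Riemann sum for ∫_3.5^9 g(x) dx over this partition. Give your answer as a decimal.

557.453125

Subinterval widths: 1.5, 0.5, 1.75, 1.75.
Left endpoints: 3.5, 5, 5.5, 7.25.
g(3.5) = 40.25, g(5) = 80, g(5.5) = 96.25, g(7.25) = 164.9375.
Sum = Σ Δx_i · g(x_i).
Sum = 557.453125.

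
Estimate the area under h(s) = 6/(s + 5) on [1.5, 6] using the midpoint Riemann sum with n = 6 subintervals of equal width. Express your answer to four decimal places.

Δs = (6 − 1.5)/6 = 0.75.
Midpoints: 1.875, 2.625, 3.375, 4.125, 4.875, 5.625.
h(1.875) = 48/55, h(2.625) = 48/61, h(3.375) = 48/67, h(4.125) = 48/73, h(4.875) = 48/79, h(5.625) = 48/85.
Sum = Δs · [h(1.875) + h(2.625) + h(3.375) + ...].
Sum ≈ 3.1544.

3.1544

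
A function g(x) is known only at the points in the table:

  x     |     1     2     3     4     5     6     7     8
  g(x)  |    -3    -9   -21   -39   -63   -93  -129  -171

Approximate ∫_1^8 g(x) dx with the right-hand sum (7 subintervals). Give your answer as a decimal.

-525

Δx = 1.
Sum = 1·[(-9) + (-21) + (-39) + (-63) + (-93) + (-129) + (-171)] = -525.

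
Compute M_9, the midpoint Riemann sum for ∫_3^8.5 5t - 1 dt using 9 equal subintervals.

152.625

Δt = (8.5 − 3)/9 = 11/18.
Midpoints: 119/36, 47/12, 163/36, 185/36, 5.75, 229/36, 251/36, 91/12, 295/36.
f(119/36) = 559/36, f(47/12) = 223/12, f(163/36) = 779/36, f(185/36) = 889/36, f(5.75) = 27.75, f(229/36) = 1109/36, f(251/36) = 1219/36, f(91/12) = 443/12, f(295/36) = 1439/36.
Sum = Δt · [f(119/36) + f(47/12) + f(163/36) + ...].
Sum = 152.625.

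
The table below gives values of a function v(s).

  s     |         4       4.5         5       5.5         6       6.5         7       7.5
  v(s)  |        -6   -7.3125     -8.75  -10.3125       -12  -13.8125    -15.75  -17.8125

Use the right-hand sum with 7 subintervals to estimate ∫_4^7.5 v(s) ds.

-42.875

Δs = 0.5.
Sum = 0.5·[(-7.3125) + (-8.75) + (-10.3125) + (-12) + (-13.8125) + (-15.75) + (-17.8125)] = -42.875.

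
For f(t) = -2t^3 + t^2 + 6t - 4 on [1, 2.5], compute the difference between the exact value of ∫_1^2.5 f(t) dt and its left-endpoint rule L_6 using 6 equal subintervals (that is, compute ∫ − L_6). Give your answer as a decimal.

-1.7265625

Exact integral: ∫_1^2.5 f(t) dt = -4.40625.
L_6 = -2.6796875.
Error = -4.40625 − (-2.6796875) = -1.7265625.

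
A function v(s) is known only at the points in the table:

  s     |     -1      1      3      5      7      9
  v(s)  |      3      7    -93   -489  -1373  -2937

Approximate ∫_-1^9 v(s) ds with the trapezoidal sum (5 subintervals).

-6830

Δs = 2.
T_5 = (2/2)·[3 + 2·7 + 2·(-93) + 2·(-489) + 2·(-1373) + (-2937)] = -6830.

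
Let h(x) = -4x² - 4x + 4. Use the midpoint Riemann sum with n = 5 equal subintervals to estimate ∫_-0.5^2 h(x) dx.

Δx = (2 − (-0.5))/5 = 0.5.
Midpoints: -0.25, 0.25, 0.75, 1.25, 1.75.
h(-0.25) = 4.75, h(0.25) = 2.75, h(0.75) = -1.25, h(1.25) = -7.25, h(1.75) = -15.25.
Sum = Δx · [h(-0.25) + h(0.25) + h(0.75) + h(1.25) + h(1.75)].
Sum = -8.125.

-8.125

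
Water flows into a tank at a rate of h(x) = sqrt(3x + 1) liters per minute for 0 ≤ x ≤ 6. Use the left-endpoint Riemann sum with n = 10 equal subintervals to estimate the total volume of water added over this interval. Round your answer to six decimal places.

Δx = (6 − 0)/10 = 0.6.
Left endpoints: 0, 0.6, 1.2, 1.8, 2.4, 3, 3.6, 4.2, 4.8, 5.4.
h(0) ≈ 1.000000, h(0.6) ≈ 1.673320, h(1.2) ≈ 2.144761, h(1.8) ≈ 2.529822, h(2.4) ≈ 2.863564, h(3) ≈ 3.162278, h(3.6) ≈ 3.435113, h(4.2) ≈ 3.687818, h(4.8) ≈ 3.924283, h(5.4) ≈ 4.147288.
Sum = Δx · [h(0) + h(0.6) + h(1.2) + ...].
Sum ≈ 17.140948.

17.140948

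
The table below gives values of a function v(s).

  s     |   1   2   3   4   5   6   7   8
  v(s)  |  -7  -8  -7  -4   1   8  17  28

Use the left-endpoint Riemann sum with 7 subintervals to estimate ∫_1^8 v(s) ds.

0

Δs = 1.
Sum = 1·[(-7) + (-8) + (-7) + (-4) + 1 + 8 + 17] = 0.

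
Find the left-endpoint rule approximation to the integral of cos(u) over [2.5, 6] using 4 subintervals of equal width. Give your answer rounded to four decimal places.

Δu = (6 − 2.5)/4 = 0.875.
Left endpoints: 2.5, 3.375, 4.25, 5.125.
f(2.5) ≈ -0.8011, f(3.375) ≈ -0.9729, f(4.25) ≈ -0.4461, f(5.125) ≈ 0.4010.
Sum = Δu · [f(2.5) + f(3.375) + f(4.25) + f(5.125)].
Sum ≈ -1.5917.

-1.5917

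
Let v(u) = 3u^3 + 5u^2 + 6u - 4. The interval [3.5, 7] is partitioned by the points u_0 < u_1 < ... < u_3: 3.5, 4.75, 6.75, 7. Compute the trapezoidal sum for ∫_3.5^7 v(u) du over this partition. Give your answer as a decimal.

2374.21484375

Subinterval widths: 1.25, 2, 0.25.
v(3.5) = 206.875, v(4.75) = 458.828125, v(6.75) = 1186.953125, v(7) = 1312.
On each subinterval the trapezoid contributes (Δu_i/2)·[v(u_{i-1}) + v(u_i)].
Sum = 2374.21484375.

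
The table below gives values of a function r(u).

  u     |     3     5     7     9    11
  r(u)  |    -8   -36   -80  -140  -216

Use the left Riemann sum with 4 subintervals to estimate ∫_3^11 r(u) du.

-528

Δu = 2.
Sum = 2·[(-8) + (-36) + (-80) + (-140)] = -528.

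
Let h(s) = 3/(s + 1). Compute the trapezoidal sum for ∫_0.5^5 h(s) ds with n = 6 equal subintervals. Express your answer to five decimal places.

Δs = (5 − 0.5)/6 = 0.75.
h(0.5) = 2, h(1.25) = 4/3, h(2) = 1, h(2.75) = 0.8, h(3.5) = 2/3, h(4.25) = 4/7, h(5) = 0.5.
T_6 = (Δs/2)·[h(s_0) + 2h(s_1) + ... + 2h(s_{5}) + h(s_6)].
Sum ≈ 4.21607.

4.21607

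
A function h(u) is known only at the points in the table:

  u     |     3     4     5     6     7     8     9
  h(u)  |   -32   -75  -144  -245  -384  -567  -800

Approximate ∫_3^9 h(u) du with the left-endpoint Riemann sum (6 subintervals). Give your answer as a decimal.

Δu = 1.
Sum = 1·[(-32) + (-75) + (-144) + (-245) + (-384) + (-567)] = -1447.

-1447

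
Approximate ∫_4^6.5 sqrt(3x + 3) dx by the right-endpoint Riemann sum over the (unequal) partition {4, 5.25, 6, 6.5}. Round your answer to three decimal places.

Subinterval widths: 1.25, 0.75, 0.5.
Right endpoints: 5.25, 6, 6.5.
f(5.25) ≈ 4.330, f(6) ≈ 4.583, f(6.5) ≈ 4.743.
Sum = Σ Δx_i · f(x_i).
Sum ≈ 11.221.

11.221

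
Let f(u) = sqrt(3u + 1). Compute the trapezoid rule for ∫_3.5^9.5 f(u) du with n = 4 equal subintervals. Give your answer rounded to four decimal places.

26.9085

Δu = (9.5 − 3.5)/4 = 1.5.
f(3.5) ≈ 3.3912, f(5) ≈ 4.0000, f(6.5) ≈ 4.5277, f(8) ≈ 5.0000, f(9.5) ≈ 5.4314.
T_4 = (Δu/2)·[f(u_0) + 2f(u_1) + 2f(u_2) + 2f(u_3) + f(u_4)].
Sum ≈ 26.9085.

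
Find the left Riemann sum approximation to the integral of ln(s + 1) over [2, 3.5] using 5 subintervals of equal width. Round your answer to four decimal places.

1.9109

Δs = (3.5 − 2)/5 = 0.3.
Left endpoints: 2, 2.3, 2.6, 2.9, 3.2.
f(2) ≈ 1.0986, f(2.3) ≈ 1.1939, f(2.6) ≈ 1.2809, f(2.9) ≈ 1.3610, f(3.2) ≈ 1.4351.
Sum = Δs · [f(2) + f(2.3) + f(2.6) + f(2.9) + f(3.2)].
Sum ≈ 1.9109.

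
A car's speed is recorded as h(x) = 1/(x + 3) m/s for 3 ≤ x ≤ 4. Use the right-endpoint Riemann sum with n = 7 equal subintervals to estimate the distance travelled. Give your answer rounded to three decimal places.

Δx = (4 − 3)/7 = 1/7.
Right endpoints: 22/7, 23/7, 24/7, 25/7, 26/7, 27/7, 4.
h(22/7) = 7/43, h(23/7) = 7/44, h(24/7) = 7/45, h(25/7) = 7/46, h(26/7) = 7/47, h(27/7) = 7/48, h(4) = 1/7.
Sum = Δx · [h(22/7) + h(23/7) + h(24/7) + ...].
Sum ≈ 0.152.

0.152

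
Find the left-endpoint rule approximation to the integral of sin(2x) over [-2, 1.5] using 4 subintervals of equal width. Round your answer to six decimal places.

Δx = (1.5 − (-2))/4 = 0.875.
Left endpoints: -2, -1.125, -0.25, 0.625.
f(-2) ≈ 0.756802, f(-1.125) ≈ -0.778073, f(-0.25) ≈ -0.479426, f(0.625) ≈ 0.948985.
Sum = Δx · [f(-2) + f(-1.125) + f(-0.25) + f(0.625)].
Sum ≈ 0.392252.

0.392252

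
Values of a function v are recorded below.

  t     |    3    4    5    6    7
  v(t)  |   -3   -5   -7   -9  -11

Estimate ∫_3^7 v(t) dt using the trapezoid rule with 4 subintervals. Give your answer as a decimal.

-28

Δt = 1.
T_4 = (1/2)·[(-3) + 2·(-5) + 2·(-7) + 2·(-9) + (-11)] = -28.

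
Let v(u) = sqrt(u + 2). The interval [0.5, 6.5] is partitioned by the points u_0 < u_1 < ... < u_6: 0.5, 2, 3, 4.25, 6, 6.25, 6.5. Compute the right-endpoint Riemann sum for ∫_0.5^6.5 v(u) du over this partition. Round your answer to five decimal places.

14.75775

Subinterval widths: 1.5, 1, 1.25, 1.75, 0.25, 0.25.
Right endpoints: 2, 3, 4.25, 6, 6.25, 6.5.
v(2) ≈ 2.00000, v(3) ≈ 2.23607, v(4.25) ≈ 2.50000, v(6) ≈ 2.82843, v(6.25) ≈ 2.87228, v(6.5) ≈ 2.91548.
Sum = Σ Δu_i · v(u_i).
Sum ≈ 14.75775.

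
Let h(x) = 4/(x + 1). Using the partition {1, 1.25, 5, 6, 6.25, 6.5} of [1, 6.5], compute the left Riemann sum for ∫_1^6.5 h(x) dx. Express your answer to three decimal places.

8.114

Subinterval widths: 0.25, 3.75, 1, 0.25, 0.25.
Left endpoints: 1, 1.25, 5, 6, 6.25.
h(1) = 2, h(1.25) = 16/9, h(5) = 2/3, h(6) = 4/7, h(6.25) = 16/29.
Sum = Σ Δx_i · h(x_i).
Sum ≈ 8.114.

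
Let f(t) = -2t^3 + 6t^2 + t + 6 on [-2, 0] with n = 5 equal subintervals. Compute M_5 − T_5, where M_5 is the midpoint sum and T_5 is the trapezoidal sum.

M_5 = 33.68.
T_5 = 34.64.
M_5 − T_5 = -0.96.

-0.96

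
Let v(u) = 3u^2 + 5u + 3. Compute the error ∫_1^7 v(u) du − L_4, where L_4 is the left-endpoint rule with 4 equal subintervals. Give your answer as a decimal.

123.75

Exact integral: ∫_1^7 v(u) du = 480.
L_4 = 356.25.
Error = 480 − 356.25 = 123.75.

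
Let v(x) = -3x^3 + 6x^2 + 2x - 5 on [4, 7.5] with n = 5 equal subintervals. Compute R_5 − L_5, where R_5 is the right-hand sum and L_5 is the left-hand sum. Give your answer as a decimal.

R_5 = -1744.4175.
L_5 = -1166.83.
R_5 − L_5 = -577.5875.

-577.5875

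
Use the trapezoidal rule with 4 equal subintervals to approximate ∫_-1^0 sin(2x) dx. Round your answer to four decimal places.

Δx = (0 − (-1))/4 = 0.25.
f(-1) ≈ -0.9093, f(-0.75) ≈ -0.9975, f(-0.5) ≈ -0.8415, f(-0.25) ≈ -0.4794, f(0) ≈ 0.0000.
T_4 = (Δx/2)·[f(x_0) + 2f(x_1) + 2f(x_2) + 2f(x_3) + f(x_4)].
Sum ≈ -0.6933.

-0.6933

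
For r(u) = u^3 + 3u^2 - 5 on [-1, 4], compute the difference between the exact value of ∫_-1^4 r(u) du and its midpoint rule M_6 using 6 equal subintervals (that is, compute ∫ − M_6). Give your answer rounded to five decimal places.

2.17014

Exact integral: ∫_-1^4 r(u) du = 103.75.
M_6 ≈ 101.5798611.
Error ≈ 103.75 − 101.5798611 ≈ 2.17014.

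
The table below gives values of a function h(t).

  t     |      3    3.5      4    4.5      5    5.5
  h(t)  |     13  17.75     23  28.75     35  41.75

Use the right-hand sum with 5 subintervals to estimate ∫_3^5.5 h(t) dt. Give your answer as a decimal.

73.125

Δt = 0.5.
Sum = 0.5·[17.75 + 23 + 28.75 + 35 + 41.75] = 73.125.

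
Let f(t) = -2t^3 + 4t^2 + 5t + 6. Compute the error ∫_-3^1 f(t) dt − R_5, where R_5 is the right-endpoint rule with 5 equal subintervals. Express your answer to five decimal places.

Exact integral: ∫_-3^1 f(t) dt ≈ 81.3333333.
R_5 = 58.4.
Error ≈ 81.3333333 − 58.4 ≈ 22.93333.

22.93333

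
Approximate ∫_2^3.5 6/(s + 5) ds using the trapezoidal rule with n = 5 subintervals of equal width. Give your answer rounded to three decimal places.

Δs = (3.5 − 2)/5 = 0.3.
f(2) = 6/7, f(2.3) = 60/73, f(2.6) = 15/19, f(2.9) = 60/79, f(3.2) = 30/41, f(3.5) = 12/17.
T_5 = (Δs/2)·[f(s_0) + 2f(s_1) + ... + 2f(s_{4}) + f(s_5)].
Sum ≈ 1.165.

1.165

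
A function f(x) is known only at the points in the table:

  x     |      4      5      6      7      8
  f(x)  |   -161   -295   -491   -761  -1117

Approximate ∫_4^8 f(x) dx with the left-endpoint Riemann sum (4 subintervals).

-1708

Δx = 1.
Sum = 1·[(-161) + (-295) + (-491) + (-761)] = -1708.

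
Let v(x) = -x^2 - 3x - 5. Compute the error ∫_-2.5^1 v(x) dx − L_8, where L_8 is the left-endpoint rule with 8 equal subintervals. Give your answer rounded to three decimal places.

-1.037

Exact integral: ∫_-2.5^1 v(x) dx ≈ -15.16667.
L_8 ≈ -14.12988.
Error ≈ -15.16667 − (-14.12988) ≈ -1.037.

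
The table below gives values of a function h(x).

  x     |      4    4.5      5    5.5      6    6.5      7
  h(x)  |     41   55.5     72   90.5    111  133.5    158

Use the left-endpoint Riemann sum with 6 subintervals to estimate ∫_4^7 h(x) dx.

251.75

Δx = 0.5.
Sum = 0.5·[41 + 55.5 + 72 + 90.5 + 111 + 133.5] = 251.75.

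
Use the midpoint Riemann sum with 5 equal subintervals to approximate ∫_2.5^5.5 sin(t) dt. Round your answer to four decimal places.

Δt = (5.5 − 2.5)/5 = 0.6.
Midpoints: 2.8, 3.4, 4, 4.6, 5.2.
f(2.8) ≈ 0.3350, f(3.4) ≈ -0.2555, f(4) ≈ -0.7568, f(4.6) ≈ -0.9937, f(5.2) ≈ -0.8835.
Sum = Δt · [f(2.8) + f(3.4) + f(4) + f(4.6) + f(5.2)].
Sum ≈ -1.5327.

-1.5327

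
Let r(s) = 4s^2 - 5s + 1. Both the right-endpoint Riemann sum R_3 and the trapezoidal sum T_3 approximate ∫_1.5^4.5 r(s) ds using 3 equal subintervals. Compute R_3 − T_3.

R_3 = 105.5.
T_3 = 77.
R_3 − T_3 = 28.5.

28.5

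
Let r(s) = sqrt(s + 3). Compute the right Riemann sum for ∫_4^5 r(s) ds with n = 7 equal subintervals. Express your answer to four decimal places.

Δs = (5 − 4)/7 = 1/7.
Right endpoints: 29/7, 30/7, 31/7, 32/7, 33/7, 34/7, 5.
r(29/7) ≈ 2.6726, r(30/7) ≈ 2.6992, r(31/7) ≈ 2.7255, r(32/7) ≈ 2.7516, r(33/7) ≈ 2.7775, r(34/7) ≈ 2.8031, r(5) ≈ 2.8284.
Sum = Δs · [r(29/7) + r(30/7) + r(31/7) + ...].
Sum ≈ 2.7511.

2.7511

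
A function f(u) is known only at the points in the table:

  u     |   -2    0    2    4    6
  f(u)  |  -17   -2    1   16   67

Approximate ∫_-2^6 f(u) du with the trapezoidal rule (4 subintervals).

Δu = 2.
T_4 = (2/2)·[(-17) + 2·(-2) + 2·1 + 2·16 + 67] = 80.

80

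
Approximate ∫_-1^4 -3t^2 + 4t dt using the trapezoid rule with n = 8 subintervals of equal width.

Δt = (4 − (-1))/8 = 0.625.
f(-1) = -7, f(-0.375) = -1.921875, f(0.25) = 0.8125, f(0.875) = 1.203125, f(1.5) = -0.75, f(2.125) = -5.046875, f(2.75) = -11.6875, f(3.375) = -20.671875, f(4) = -32.
T_8 = (Δt/2)·[f(t_0) + 2f(t_1) + ... + 2f(t_{7}) + f(t_8)].
Sum = -35.9765625.

-35.9765625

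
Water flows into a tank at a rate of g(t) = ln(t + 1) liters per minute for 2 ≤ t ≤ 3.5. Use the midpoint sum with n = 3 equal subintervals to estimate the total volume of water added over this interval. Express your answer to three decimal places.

Δt = (3.5 − 2)/3 = 0.5.
Midpoints: 2.25, 2.75, 3.25.
g(2.25) ≈ 1.179, g(2.75) ≈ 1.322, g(3.25) ≈ 1.447.
Sum = Δt · [g(2.25) + g(2.75) + g(3.25)].
Sum ≈ 1.974.

1.974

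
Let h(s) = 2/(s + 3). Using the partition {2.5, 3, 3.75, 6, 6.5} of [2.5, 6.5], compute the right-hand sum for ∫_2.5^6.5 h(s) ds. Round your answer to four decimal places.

0.9942

Subinterval widths: 0.5, 0.75, 2.25, 0.5.
Right endpoints: 3, 3.75, 6, 6.5.
h(3) = 1/3, h(3.75) = 8/27, h(6) = 2/9, h(6.5) = 4/19.
Sum = Σ Δs_i · h(s_i).
Sum ≈ 0.9942.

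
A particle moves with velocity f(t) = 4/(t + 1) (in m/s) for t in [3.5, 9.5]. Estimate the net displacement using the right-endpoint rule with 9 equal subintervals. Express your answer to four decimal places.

3.2258

Δt = (9.5 − 3.5)/9 = 2/3.
Right endpoints: 25/6, 29/6, 5.5, 37/6, 41/6, 7.5, 49/6, 53/6, 9.5.
f(25/6) = 24/31, f(29/6) = 24/35, f(5.5) = 8/13, f(37/6) = 24/43, f(41/6) = 24/47, f(7.5) = 8/17, f(49/6) = 24/55, f(53/6) = 24/59, f(9.5) = 8/21.
Sum = Δt · [f(25/6) + f(29/6) + f(5.5) + ...].
Sum ≈ 3.2258.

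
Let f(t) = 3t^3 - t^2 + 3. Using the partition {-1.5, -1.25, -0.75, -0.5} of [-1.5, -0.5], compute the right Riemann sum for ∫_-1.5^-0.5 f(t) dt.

0.07421875

Subinterval widths: 0.25, 0.5, 0.25.
Right endpoints: -1.25, -0.75, -0.5.
f(-1.25) = -4.421875, f(-0.75) = 1.171875, f(-0.5) = 2.375.
Sum = Σ Δt_i · f(t_i).
Sum = 0.07421875.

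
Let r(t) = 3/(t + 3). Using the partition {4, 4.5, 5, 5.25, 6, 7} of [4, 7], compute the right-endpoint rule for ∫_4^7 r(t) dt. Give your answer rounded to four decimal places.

Subinterval widths: 0.5, 0.5, 0.25, 0.75, 1.
Right endpoints: 4.5, 5, 5.25, 6, 7.
r(4.5) = 0.4, r(5) = 0.375, r(5.25) = 4/11, r(6) = 1/3, r(7) = 0.3.
Sum = Σ Δt_i · r(t_i).
Sum ≈ 1.0284.

1.0284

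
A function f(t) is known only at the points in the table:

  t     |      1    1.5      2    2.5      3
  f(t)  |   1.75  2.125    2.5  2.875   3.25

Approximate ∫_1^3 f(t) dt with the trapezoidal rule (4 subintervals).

5

Δt = 0.5.
T_4 = (0.5/2)·[1.75 + 2·2.125 + 2·2.5 + 2·2.875 + 3.25] = 5.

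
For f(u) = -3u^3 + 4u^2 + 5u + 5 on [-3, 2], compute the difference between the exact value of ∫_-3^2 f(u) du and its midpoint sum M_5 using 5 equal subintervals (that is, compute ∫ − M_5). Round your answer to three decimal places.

Exact integral: ∫_-3^2 f(u) du ≈ 107.91667.
M_5 = 104.375.
Error ≈ 107.91667 − 104.375 ≈ 3.542.

3.542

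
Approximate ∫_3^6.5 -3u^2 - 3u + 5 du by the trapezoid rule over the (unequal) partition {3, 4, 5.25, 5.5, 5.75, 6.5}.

Subinterval widths: 1, 1.25, 0.25, 0.25, 0.75.
f(3) = -31, f(4) = -55, f(5.25) = -93.4375, f(5.5) = -102.25, f(5.75) = -111.4375, f(6.5) = -141.25.
On each subinterval the trapezoid contributes (Δu_i/2)·[f(u_{i-1}) + f(u_i)].
Sum = -281.703125.

-281.703125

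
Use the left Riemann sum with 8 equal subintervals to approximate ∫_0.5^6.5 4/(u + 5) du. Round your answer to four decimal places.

Δu = (6.5 − 0.5)/8 = 0.75.
Left endpoints: 0.5, 1.25, 2, 2.75, 3.5, 4.25, 5, 5.75.
f(0.5) = 8/11, f(1.25) = 0.64, f(2) = 4/7, f(2.75) = 16/31, f(3.5) = 8/17, f(4.25) = 16/37, f(5) = 0.4, f(5.75) = 16/43.
Sum = Δu · [f(0.5) + f(1.25) + f(2) + ...].
Sum ≈ 3.0975.

3.0975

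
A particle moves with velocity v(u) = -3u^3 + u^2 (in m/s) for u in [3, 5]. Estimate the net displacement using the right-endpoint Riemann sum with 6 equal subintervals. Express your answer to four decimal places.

-422.9630

Δu = (5 − 3)/6 = 1/3.
Right endpoints: 10/3, 11/3, 4, 13/3, 14/3, 5.
v(10/3) = -100, v(11/3) = -1210/9, v(4) = -176, v(13/3) = -676/3, v(14/3) = -2548/9, v(5) = -350.
Sum = Δu · [v(10/3) + v(11/3) + v(4) + ...].
Sum ≈ -422.9630.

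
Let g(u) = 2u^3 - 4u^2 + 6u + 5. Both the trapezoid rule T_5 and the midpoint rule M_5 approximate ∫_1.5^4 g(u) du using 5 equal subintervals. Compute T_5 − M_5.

1.953125

T_5 = 99.6875.
M_5 = 97.734375.
T_5 − M_5 = 1.953125.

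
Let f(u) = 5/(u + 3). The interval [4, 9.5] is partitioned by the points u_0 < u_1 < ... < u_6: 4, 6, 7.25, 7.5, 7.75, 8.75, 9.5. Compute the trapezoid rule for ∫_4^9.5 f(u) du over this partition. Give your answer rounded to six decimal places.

2.915003

Subinterval widths: 2, 1.25, 0.25, 0.25, 1, 0.75.
f(4) = 5/7, f(6) = 5/9, f(7.25) = 20/41, f(7.5) = 10/21, f(7.75) = 20/43, f(8.75) = 20/47, f(9.5) = 0.4.
On each subinterval the trapezoid contributes (Δu_i/2)·[f(u_{i-1}) + f(u_i)].
Sum ≈ 2.915003.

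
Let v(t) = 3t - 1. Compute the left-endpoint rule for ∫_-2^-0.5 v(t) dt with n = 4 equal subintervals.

Δt = (-0.5 − (-2))/4 = 0.375.
Left endpoints: -2, -1.625, -1.25, -0.875.
v(-2) = -7, v(-1.625) = -5.875, v(-1.25) = -4.75, v(-0.875) = -3.625.
Sum = Δt · [v(-2) + v(-1.625) + v(-1.25) + v(-0.875)].
Sum = -7.96875.

-7.96875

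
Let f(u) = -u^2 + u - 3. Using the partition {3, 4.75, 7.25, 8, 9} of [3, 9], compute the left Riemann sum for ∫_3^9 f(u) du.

-163.015625

Subinterval widths: 1.75, 2.5, 0.75, 1.
Left endpoints: 3, 4.75, 7.25, 8.
f(3) = -9, f(4.75) = -20.8125, f(7.25) = -48.3125, f(8) = -59.
Sum = Σ Δu_i · f(u_i).
Sum = -163.015625.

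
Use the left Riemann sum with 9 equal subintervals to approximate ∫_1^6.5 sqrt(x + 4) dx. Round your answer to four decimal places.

Δx = (6.5 − 1)/9 = 11/18.
Left endpoints: 1, 29/18, 20/9, 17/6, 31/9, 73/18, 14/3, 95/18, 53/9.
f(1) ≈ 2.2361, f(29/18) ≈ 2.3688, f(20/9) ≈ 2.4944, f(17/6) ≈ 2.6141, f(31/9) ≈ 2.7285, f(73/18) ≈ 2.8382, f(14/3) ≈ 2.9439, f(95/18) ≈ 3.0459, f(53/9) ≈ 3.1447.
Sum = Δx · [f(1) + f(29/18) + f(20/9) + ...].
Sum ≈ 14.9200.

14.9200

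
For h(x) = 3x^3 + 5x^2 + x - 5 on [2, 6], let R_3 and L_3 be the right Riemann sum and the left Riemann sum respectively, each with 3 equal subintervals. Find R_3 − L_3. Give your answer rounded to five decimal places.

R_3 ≈ 1876.5925926.
L_3 ≈ 825.9259259.
R_3 − L_3 ≈ 1050.66667.

1050.66667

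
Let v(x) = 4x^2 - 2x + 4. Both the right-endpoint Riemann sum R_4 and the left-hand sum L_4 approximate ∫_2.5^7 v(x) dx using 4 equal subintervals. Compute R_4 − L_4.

R_4 = 506.671875.
L_4 = 324.421875.
R_4 − L_4 = 182.25.

182.25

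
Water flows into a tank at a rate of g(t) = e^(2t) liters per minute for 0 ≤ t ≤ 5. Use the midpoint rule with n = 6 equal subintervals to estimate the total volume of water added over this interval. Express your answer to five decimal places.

Δt = (5 − 0)/6 = 5/6.
Midpoints: 5/12, 1.25, 25/12, 35/12, 3.75, 55/12.
g(5/12) ≈ 2.30098, g(1.25) ≈ 12.18249, g(25/12) ≈ 64.50009, g(35/12) ≈ 341.49510, g(3.75) ≈ 1808.04241, g(55/12) ≈ 9572.66257.
Sum = Δt · [g(5/12) + g(1.25) + g(25/12) + ...].
Sum ≈ 9834.31971.

9834.31971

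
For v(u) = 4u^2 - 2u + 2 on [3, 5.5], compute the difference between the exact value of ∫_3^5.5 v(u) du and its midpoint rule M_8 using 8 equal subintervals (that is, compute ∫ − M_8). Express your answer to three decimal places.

0.081

Exact integral: ∫_3^5.5 v(u) du ≈ 169.58333.
M_8 ≈ 169.50195.
Error ≈ 169.58333 − 169.50195 ≈ 0.081.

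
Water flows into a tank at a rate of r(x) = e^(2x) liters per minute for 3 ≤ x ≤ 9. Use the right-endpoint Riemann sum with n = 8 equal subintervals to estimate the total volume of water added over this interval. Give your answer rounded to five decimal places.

Δx = (9 − 3)/8 = 0.75.
Right endpoints: 3.75, 4.5, 5.25, 6, 6.75, 7.5, 8.25, 9.
r(3.75) ≈ 1808.04241, r(4.5) ≈ 8103.08393, r(5.25) ≈ 36315.50267, r(6) ≈ 162754.79142, r(6.75) ≈ 729416.36985, r(7.5) ≈ 3269017.37247, r(8.25) ≈ 14650719.42895, r(9) ≈ 65659969.13733.
Sum = Δx · [r(3.75) + r(4.5) + r(5.25) + ...].
Sum ≈ 63388577.79678.

63388577.79678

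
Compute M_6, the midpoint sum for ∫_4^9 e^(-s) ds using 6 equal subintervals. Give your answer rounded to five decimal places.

Δs = (9 − 4)/6 = 5/6.
Midpoints: 53/12, 5.25, 73/12, 83/12, 7.75, 103/12.
f(53/12) ≈ 0.01207, f(5.25) ≈ 0.00525, f(73/12) ≈ 0.00228, f(83/12) ≈ 0.00099, f(7.75) ≈ 0.00043, f(103/12) ≈ 0.00019.
Sum = Δs · [f(53/12) + f(5.25) + f(73/12) + ...].
Sum ≈ 0.01768.

0.01768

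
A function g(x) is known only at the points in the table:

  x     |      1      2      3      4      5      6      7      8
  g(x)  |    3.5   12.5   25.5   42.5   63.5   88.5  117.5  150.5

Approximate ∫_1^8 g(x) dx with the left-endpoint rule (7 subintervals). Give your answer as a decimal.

Δx = 1.
Sum = 1·[3.5 + 12.5 + 25.5 + 42.5 + 63.5 + 88.5 + 117.5] = 353.5.

353.5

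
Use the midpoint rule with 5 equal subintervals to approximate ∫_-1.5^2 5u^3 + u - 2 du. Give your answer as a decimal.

7.0109375

Δu = (2 − (-1.5))/5 = 0.7.
Midpoints: -1.15, -0.45, 0.25, 0.95, 1.65.
f(-1.15) = -10.754375, f(-0.45) = -2.905625, f(0.25) = -1.671875, f(0.95) = 3.236875, f(1.65) = 22.110625.
Sum = Δu · [f(-1.15) + f(-0.45) + f(0.25) + f(0.95) + f(1.65)].
Sum = 7.0109375.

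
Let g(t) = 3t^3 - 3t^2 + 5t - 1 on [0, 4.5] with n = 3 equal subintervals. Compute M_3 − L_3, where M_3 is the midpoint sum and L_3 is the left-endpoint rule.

132.6796875

M_3 = 247.9921875.
L_3 = 115.3125.
M_3 − L_3 = 132.6796875.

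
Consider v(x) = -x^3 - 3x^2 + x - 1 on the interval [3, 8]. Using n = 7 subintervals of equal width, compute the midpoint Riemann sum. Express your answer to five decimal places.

Δx = (8 − 3)/7 = 5/7.
Midpoints: 47/14, 57/14, 67/14, 5.5, 87/14, 97/14, 107/14.
v(47/14) = -190133/2744, v(57/14) = -313223/2744, v(67/14) = -478913/2744, v(5.5) = -252.625, v(87/14) = -962093/2744, v(97/14) = -1291583/2744, v(107/14) = -1687673/2744.
Sum = Δx · [v(47/14) + v(57/14) + v(67/14) + ...].
Sum ≈ -1462.10459.

-1462.10459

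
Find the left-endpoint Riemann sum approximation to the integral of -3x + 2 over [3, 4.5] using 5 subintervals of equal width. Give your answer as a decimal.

Δx = (4.5 − 3)/5 = 0.3.
Left endpoints: 3, 3.3, 3.6, 3.9, 4.2.
f(3) = -7, f(3.3) = -7.9, f(3.6) = -8.8, f(3.9) = -9.7, f(4.2) = -10.6.
Sum = Δx · [f(3) + f(3.3) + f(3.6) + f(3.9) + f(4.2)].
Sum = -13.2.

-13.2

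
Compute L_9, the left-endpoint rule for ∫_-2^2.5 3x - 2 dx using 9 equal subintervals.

Δx = (2.5 − (-2))/9 = 0.5.
Left endpoints: -2, -1.5, -1, -0.5, 0, 0.5, 1, 1.5, 2.
f(-2) = -8, f(-1.5) = -6.5, f(-1) = -5, f(-0.5) = -3.5, f(0) = -2, f(0.5) = -0.5, f(1) = 1, f(1.5) = 2.5, f(2) = 4.
Sum = Δx · [f(-2) + f(-1.5) + f(-1) + ...].
Sum = -9.

-9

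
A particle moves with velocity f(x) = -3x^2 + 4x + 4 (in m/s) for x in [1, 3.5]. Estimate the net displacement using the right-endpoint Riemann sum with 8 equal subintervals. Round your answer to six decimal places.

-13.208008

Δx = (3.5 − 1)/8 = 0.3125.
Right endpoints: 1.3125, 1.625, 1.9375, 2.25, 2.5625, 2.875, 3.1875, 3.5.
f(1.3125) = 4.08203125, f(1.625) = 2.578125, f(1.9375) = 0.48828125, f(2.25) = -2.1875, f(2.5625) = -5.44921875, f(2.875) = -9.296875, f(3.1875) = -13.73046875, f(3.5) = -18.75.
Sum = Δx · [f(1.3125) + f(1.625) + f(1.9375) + ...].
Sum ≈ -13.208008.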